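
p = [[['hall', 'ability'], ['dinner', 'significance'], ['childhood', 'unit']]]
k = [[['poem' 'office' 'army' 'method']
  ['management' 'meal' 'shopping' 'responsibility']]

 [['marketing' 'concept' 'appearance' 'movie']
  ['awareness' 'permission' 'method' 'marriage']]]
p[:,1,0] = ['dinner']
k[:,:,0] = [['poem', 'management'], ['marketing', 'awareness']]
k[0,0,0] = 'poem'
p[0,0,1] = 'ability'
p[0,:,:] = [['hall', 'ability'], ['dinner', 'significance'], ['childhood', 'unit']]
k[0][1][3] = 'responsibility'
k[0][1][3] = 'responsibility'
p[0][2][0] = 'childhood'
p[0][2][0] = 'childhood'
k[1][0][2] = 'appearance'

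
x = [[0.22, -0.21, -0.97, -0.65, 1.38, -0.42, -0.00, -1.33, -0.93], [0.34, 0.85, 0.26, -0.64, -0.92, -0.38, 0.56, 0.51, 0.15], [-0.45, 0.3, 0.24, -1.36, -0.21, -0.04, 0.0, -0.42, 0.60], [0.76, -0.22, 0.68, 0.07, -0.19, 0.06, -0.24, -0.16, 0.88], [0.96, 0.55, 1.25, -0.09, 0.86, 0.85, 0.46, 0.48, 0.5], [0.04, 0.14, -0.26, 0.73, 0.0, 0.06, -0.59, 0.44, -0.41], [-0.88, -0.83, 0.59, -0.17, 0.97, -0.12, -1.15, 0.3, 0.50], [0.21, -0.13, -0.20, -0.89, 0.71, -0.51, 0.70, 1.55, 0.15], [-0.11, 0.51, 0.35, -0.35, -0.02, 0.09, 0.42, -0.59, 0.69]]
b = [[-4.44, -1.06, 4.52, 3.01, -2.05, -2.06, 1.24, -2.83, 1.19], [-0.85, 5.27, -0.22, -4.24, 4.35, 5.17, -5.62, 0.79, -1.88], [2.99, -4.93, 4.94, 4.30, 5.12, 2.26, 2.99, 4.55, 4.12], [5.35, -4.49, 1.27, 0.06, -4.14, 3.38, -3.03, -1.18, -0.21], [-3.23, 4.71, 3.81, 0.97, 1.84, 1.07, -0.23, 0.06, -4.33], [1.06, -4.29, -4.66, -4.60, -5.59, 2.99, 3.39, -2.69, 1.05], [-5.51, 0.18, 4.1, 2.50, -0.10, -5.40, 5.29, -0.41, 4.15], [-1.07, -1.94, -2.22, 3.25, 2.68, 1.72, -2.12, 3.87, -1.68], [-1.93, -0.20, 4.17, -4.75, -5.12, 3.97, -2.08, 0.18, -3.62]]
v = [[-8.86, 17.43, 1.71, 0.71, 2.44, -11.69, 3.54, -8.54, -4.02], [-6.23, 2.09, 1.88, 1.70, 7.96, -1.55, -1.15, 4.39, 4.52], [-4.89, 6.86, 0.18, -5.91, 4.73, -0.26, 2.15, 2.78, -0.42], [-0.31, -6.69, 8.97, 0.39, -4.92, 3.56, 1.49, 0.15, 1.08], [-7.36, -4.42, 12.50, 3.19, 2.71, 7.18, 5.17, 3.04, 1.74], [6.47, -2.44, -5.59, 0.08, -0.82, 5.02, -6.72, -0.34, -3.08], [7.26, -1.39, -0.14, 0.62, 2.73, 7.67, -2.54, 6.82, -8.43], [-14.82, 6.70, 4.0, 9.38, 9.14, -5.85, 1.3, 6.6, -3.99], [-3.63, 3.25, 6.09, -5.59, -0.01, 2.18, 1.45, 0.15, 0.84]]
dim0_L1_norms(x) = [3.97, 3.74, 4.8, 4.95, 5.26, 2.53, 4.12, 5.78, 4.81]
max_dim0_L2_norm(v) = 22.87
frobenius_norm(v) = 49.83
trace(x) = 3.39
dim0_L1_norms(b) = [26.43, 27.07, 29.91, 27.68, 30.99, 28.02, 25.99, 16.56, 22.23]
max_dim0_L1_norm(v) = 59.83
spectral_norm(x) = 3.00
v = x @ b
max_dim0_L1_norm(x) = 5.78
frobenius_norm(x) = 5.54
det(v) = -54209412.04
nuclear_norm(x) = 14.33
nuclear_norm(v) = 114.41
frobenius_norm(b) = 30.32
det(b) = 7945452.48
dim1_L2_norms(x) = [2.48, 1.7, 1.67, 1.41, 2.22, 1.16, 2.11, 2.14, 1.24]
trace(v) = 6.43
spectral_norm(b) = 17.20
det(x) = -6.84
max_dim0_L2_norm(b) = 11.6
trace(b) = 16.20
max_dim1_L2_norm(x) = 2.48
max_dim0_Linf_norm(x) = 1.55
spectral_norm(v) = 34.48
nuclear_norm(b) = 76.13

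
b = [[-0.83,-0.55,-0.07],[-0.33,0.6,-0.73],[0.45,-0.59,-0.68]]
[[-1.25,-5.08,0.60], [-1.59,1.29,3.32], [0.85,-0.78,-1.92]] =b @[[1.94, 3.47, -2.44], [-0.75, 4.01, 2.75], [0.68, -0.04, -1.18]]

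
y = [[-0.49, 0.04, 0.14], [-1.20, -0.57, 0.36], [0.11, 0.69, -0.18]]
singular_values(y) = [1.51, 0.62, 0.05]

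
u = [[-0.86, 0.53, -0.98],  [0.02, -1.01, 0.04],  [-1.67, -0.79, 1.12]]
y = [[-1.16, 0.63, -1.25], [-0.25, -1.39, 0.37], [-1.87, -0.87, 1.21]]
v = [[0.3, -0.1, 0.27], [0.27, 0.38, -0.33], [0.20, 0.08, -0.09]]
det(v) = -0.01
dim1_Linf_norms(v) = [0.3, 0.38, 0.2]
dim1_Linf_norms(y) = [1.25, 1.39, 1.87]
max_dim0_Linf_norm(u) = 1.67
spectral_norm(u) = 2.20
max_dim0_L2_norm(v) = 0.45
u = v + y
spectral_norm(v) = 0.61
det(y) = 4.31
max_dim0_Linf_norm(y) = 1.87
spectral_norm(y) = 2.60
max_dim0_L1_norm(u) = 2.55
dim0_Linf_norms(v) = [0.3, 0.38, 0.33]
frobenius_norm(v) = 0.74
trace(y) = -1.34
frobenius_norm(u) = 2.77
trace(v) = 0.59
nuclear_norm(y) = 5.38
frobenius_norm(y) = 3.34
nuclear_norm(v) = 1.08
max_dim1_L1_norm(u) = 3.58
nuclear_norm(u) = 4.47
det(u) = 2.57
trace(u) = -0.75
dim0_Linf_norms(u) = [1.67, 1.01, 1.12]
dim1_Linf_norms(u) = [0.98, 1.01, 1.67]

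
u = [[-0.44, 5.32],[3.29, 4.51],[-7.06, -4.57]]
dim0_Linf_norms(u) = [7.06, 5.32]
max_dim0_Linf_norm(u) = 7.06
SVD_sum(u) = [[2.45, 2.70],[3.73, 4.11],[-5.46, -6.02]] + [[-2.89, 2.62], [-0.44, 0.4], [-1.6, 1.45]]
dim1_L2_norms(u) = [5.34, 5.58, 8.41]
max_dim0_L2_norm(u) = 8.34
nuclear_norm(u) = 14.99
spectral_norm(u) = 10.50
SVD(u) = [[0.35, -0.87], [0.53, -0.13], [-0.77, -0.48]] @ diag([10.495946271453198, 4.497089266043951]) @ [[0.67,0.74], [0.74,-0.67]]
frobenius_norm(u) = 11.42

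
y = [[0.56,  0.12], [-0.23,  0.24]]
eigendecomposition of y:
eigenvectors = [[-0.56-0.16j, -0.56+0.16j], [0.81+0.00j, 0.81-0.00j]]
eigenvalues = [(0.4+0.04j), (0.4-0.04j)]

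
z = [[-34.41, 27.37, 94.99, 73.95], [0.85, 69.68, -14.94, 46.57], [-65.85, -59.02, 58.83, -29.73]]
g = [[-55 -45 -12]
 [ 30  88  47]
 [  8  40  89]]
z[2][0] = -65.85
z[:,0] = [-34.41, 0.85, -65.85]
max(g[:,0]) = 30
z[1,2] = -14.94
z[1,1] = 69.68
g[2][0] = 8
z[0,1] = 27.37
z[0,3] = 73.95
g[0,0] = -55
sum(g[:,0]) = -17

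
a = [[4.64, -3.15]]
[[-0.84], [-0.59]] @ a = [[-3.90, 2.65],  [-2.74, 1.86]]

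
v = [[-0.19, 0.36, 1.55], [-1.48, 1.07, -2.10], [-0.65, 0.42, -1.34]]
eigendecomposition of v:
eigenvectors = [[0.69+0.00j, 0.69-0.00j, (-0.67+0j)], [0.20+0.63j, (0.2-0.63j), -0.74+0.00j], [(-0.06+0.29j), (-0.06-0.29j), (0.09+0j)]]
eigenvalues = [(-0.23+0.99j), (-0.23-0.99j), (-0+0j)]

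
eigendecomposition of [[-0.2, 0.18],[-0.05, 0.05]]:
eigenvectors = [[-0.97, -0.66], [-0.24, -0.75]]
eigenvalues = [-0.16, 0.01]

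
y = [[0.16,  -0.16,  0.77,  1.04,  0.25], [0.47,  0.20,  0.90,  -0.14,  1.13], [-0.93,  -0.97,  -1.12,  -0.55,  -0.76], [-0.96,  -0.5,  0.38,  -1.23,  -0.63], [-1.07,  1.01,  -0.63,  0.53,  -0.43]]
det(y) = 3.410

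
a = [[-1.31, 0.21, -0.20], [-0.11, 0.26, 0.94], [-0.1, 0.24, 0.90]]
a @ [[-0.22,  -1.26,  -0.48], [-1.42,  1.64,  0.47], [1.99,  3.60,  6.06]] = [[-0.41, 1.28, -0.48], [1.53, 3.95, 5.87], [1.47, 3.76, 5.61]]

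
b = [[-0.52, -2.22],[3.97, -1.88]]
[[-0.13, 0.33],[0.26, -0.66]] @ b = [[1.38, -0.33], [-2.76, 0.66]]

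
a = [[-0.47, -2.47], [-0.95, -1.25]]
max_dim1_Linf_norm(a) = 2.47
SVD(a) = [[-0.86, -0.51],[-0.51, 0.86]] @ diag([2.9016032567015015, 0.6062165790369302]) @ [[0.31, 0.95], [-0.95, 0.31]]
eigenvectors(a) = [[0.9, 0.78], [-0.43, 0.62]]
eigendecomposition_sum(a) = [[0.45, -0.56], [-0.22, 0.27]] + [[-0.92,-1.91],[-0.73,-1.52]]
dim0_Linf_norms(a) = [0.95, 2.47]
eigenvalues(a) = [0.72, -2.44]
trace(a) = -1.72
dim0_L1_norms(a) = [1.42, 3.72]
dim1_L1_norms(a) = [2.94, 2.2]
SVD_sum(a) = [[-0.76, -2.38], [-0.45, -1.41]] + [[0.29,  -0.09], [-0.50,  0.16]]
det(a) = -1.76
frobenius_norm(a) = 2.96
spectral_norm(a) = 2.90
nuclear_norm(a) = 3.51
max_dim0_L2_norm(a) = 2.77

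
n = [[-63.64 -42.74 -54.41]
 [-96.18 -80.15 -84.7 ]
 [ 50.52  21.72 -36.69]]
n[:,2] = [-54.41, -84.7, -36.69]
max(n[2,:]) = 50.52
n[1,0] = -96.18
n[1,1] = -80.15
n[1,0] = -96.18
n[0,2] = -54.41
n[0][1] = -42.74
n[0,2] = -54.41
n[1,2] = -84.7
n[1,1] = -80.15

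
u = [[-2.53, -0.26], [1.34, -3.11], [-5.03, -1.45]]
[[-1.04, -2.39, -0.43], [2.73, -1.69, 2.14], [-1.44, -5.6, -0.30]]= u@ [[0.48, 0.85, 0.23], [-0.67, 0.91, -0.59]]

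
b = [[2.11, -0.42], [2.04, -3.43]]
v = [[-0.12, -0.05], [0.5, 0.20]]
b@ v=[[-0.46, -0.19], [-1.96, -0.79]]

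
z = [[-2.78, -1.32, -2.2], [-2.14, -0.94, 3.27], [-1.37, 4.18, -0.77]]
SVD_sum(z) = [[0.0, -0.01, 0.0], [0.04, -2.09, 1.20], [-0.06, 3.50, -2.0]] + [[-2.66, -1.37, -2.30], [0.1, 0.05, 0.09], [0.06, 0.03, 0.05]] + [[-0.12, 0.06, 0.10], [-2.28, 1.1, 1.98], [-1.36, 0.65, 1.19]]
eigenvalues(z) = [(3.8+0j), (-4.15+0.56j), (-4.15-0.56j)]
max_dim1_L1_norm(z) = 6.35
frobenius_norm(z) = 7.10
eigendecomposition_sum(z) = [[(0.48+0j), -0.91+0.00j, (-0.88-0j)], [-0.85+0.00j, (1.62-0j), 1.57+0.00j], [-0.92+0.00j, 1.76-0.00j, (1.7+0j)]] + [[-1.63+1.58j, -0.20+2.23j, (-0.66-1.24j)],[-0.64-1.24j, (-1.28-0.52j), (0.85-0.17j)],[(-0.22+2.15j), (1.21+1.75j), -1.24-0.50j]] + [[(-1.63-1.58j), (-0.2-2.23j), (-0.66+1.24j)], [(-0.64+1.24j), (-1.28+0.52j), (0.85+0.17j)], [(-0.22-2.15j), 1.21-1.75j, -1.24+0.50j]]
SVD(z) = [[-0.00, -1.0, -0.04], [-0.51, 0.04, -0.86], [0.86, 0.02, -0.51]] @ diag([4.694867398951773, 3.7830240219917126, 3.7491398153834505]) @ [[-0.02, 0.87, -0.50], [0.7, 0.36, 0.61], [0.71, -0.34, -0.62]]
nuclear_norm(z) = 12.23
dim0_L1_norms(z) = [6.29, 6.44, 6.24]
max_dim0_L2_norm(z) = 4.48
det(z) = 66.59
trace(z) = -4.49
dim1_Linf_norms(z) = [2.78, 3.27, 4.18]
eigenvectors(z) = [[0.36+0.00j, (-0.66+0j), -0.66-0.00j],[-0.63+0.00j, 0.12-0.39j, (0.12+0.39j)],[-0.69+0.00j, -0.48+0.40j, -0.48-0.40j]]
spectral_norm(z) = 4.69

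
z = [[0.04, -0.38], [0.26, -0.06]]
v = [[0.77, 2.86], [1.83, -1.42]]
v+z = [[0.81, 2.48], [2.09, -1.48]]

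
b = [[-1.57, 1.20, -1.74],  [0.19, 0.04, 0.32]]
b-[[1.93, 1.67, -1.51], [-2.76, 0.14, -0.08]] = [[-3.5,  -0.47,  -0.23], [2.95,  -0.10,  0.4]]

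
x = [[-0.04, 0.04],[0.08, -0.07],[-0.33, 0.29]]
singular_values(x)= [0.46, 0.0]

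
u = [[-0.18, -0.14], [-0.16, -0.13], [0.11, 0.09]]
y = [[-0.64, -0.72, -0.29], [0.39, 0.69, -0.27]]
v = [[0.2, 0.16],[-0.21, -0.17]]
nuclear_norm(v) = 0.37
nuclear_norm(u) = 0.34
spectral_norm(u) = 0.34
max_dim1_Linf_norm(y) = 0.72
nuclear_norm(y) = 1.66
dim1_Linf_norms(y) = [0.72, 0.69]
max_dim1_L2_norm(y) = 1.01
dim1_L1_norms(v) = [0.36, 0.38]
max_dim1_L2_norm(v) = 0.27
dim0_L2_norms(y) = [0.75, 1.0, 0.4]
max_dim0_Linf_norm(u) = 0.18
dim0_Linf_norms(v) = [0.21, 0.17]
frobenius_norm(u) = 0.34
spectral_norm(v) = 0.37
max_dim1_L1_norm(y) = 1.65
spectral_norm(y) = 1.24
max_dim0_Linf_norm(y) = 0.72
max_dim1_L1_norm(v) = 0.38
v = y @ u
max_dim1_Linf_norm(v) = 0.21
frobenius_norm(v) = 0.37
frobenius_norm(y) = 1.31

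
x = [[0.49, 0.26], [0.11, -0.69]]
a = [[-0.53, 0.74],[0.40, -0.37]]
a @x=[[-0.18, -0.65], [0.16, 0.36]]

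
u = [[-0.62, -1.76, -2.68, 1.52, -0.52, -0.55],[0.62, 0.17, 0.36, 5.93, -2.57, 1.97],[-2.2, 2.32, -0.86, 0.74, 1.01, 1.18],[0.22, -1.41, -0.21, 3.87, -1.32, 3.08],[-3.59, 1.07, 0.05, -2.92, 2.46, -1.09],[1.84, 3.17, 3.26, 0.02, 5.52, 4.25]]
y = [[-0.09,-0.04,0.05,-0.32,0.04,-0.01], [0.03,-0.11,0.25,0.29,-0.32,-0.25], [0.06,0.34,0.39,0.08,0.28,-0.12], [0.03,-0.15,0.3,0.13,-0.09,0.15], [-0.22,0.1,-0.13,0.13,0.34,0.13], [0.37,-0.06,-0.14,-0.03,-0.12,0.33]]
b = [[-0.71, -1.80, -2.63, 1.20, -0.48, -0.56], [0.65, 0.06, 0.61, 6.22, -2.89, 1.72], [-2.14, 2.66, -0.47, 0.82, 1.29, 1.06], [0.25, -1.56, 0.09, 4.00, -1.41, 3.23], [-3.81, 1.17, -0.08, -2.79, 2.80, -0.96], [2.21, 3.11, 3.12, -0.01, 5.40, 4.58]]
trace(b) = 10.26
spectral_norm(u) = 9.77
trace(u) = 9.27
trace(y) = 0.99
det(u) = -1792.06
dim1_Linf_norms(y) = [0.32, 0.32, 0.39, 0.3, 0.34, 0.37]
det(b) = -2012.27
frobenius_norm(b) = 14.72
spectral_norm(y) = 0.71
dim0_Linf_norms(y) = [0.37, 0.34, 0.39, 0.32, 0.34, 0.33]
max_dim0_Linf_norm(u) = 5.93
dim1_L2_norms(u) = [3.68, 6.8, 3.73, 5.32, 5.46, 8.52]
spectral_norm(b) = 10.05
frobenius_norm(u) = 14.29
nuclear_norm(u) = 28.46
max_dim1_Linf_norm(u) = 5.93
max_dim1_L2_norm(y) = 0.61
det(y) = 0.00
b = u + y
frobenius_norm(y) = 1.22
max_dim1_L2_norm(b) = 8.63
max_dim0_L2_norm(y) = 0.59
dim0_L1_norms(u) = [9.09, 9.9, 7.42, 15.0, 13.4, 12.12]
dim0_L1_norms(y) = [0.8, 0.8, 1.26, 0.98, 1.19, 0.99]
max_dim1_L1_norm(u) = 18.06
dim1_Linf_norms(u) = [2.68, 5.93, 2.32, 3.87, 3.59, 5.52]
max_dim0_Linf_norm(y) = 0.39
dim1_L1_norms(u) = [7.65, 11.62, 8.31, 10.11, 11.18, 18.06]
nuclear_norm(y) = 2.60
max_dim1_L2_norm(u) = 8.52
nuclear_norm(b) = 29.33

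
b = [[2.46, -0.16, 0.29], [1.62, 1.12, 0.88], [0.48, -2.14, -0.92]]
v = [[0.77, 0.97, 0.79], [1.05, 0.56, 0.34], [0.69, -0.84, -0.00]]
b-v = [[1.69, -1.13, -0.50],  [0.57, 0.56, 0.54],  [-0.21, -1.30, -0.92]]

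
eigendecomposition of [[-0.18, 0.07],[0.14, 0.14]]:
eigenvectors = [[-0.93, -0.2], [0.37, -0.98]]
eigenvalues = [-0.21, 0.17]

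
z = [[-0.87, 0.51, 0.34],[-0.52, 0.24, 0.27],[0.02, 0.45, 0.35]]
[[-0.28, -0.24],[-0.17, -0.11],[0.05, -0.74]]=z @ [[0.38,-0.64], [0.09,-1.15], [0.01,-0.61]]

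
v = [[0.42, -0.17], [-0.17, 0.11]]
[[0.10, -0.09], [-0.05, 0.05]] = v @ [[0.16, -0.14], [-0.19, 0.21]]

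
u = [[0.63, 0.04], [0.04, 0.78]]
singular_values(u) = [0.79, 0.62]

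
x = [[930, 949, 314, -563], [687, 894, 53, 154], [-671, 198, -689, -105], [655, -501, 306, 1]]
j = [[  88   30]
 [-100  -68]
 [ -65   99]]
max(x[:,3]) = 154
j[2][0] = -65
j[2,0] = -65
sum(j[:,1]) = 61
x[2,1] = 198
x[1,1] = 894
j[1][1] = -68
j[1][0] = -100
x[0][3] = -563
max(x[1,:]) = 894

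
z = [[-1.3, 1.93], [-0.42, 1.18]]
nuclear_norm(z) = 2.90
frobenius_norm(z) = 2.64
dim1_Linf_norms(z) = [1.93, 1.18]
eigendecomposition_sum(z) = [[-1.12, 1.03],[-0.22, 0.21]] + [[-0.18, 0.90], [-0.20, 0.97]]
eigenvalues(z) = [-0.91, 0.79]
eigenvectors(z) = [[-0.98,-0.68], [-0.2,-0.74]]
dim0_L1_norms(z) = [1.72, 3.11]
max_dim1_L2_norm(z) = 2.33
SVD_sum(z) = [[-1.19, 2.00],  [-0.63, 1.06]] + [[-0.11, -0.07], [0.21, 0.12]]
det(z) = -0.72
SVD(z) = [[-0.88, -0.47],[-0.47, 0.88]] @ diag([2.628297083315137, 0.2752352481735274]) @ [[0.51,-0.86],[0.86,0.51]]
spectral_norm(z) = 2.63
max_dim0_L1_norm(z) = 3.11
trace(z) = -0.12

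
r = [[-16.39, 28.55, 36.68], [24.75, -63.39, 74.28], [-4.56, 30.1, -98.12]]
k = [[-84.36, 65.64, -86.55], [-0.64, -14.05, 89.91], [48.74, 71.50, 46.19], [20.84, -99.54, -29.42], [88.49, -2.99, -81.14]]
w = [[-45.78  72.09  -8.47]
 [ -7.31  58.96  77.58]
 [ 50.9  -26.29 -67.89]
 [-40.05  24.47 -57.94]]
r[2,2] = -98.12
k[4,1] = -2.99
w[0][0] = -45.78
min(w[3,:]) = -57.94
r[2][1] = 30.1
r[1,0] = 24.75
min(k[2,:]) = 46.19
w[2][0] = 50.9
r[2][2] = -98.12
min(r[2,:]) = -98.12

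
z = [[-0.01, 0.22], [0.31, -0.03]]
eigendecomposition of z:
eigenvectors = [[0.66, -0.63], [0.75, 0.78]]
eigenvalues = [0.24, -0.28]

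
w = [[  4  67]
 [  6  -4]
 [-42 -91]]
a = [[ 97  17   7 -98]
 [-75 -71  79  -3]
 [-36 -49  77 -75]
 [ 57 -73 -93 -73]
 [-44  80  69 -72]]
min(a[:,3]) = -98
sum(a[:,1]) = -96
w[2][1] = -91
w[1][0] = 6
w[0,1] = 67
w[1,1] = -4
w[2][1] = -91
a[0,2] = 7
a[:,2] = [7, 79, 77, -93, 69]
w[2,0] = -42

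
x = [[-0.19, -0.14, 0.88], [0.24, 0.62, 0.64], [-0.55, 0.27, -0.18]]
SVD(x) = [[-0.69,-0.62,-0.37], [-0.71,0.68,0.19], [0.14,0.39,-0.91]] @ diag([1.1351008039577382, 0.6435220364020382, 0.622033402253827]) @ [[-0.10, -0.27, -0.96],[0.1, 0.95, -0.28],[0.99, -0.13, -0.07]]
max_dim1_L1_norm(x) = 1.5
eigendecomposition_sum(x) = [[-0.09+0.37j, (-0.09-0.06j), (0.43+0.15j)], [0.15+0.09j, -0.04+0.03j, 0.12-0.17j], [(-0.27-0.09j), 0.05-0.07j, (-0.14+0.3j)]] + [[-0.09-0.37j, -0.09+0.06j, 0.43-0.15j],[0.15-0.09j, (-0.04-0.03j), 0.12+0.17j],[(-0.27+0.09j), 0.05+0.07j, (-0.14-0.3j)]] + [[(-0-0j), 0.05+0.00j, (0.03-0j)],  [(-0.06-0j), 0.70+0.00j, (0.41-0j)],  [-0.01-0.00j, 0.17+0.00j, 0.10-0.00j]]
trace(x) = 0.25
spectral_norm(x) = 1.14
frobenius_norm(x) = 1.45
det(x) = 0.45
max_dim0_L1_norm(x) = 1.7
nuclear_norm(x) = 2.40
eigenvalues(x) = [(-0.27+0.71j), (-0.27-0.71j), (0.79+0j)]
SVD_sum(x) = [[0.08, 0.21, 0.75], [0.08, 0.22, 0.77], [-0.02, -0.04, -0.15]] + [[-0.04, -0.38, 0.11], [0.05, 0.42, -0.12], [0.03, 0.24, -0.07]] + [[-0.23, 0.03, 0.02], [0.11, -0.01, -0.01], [-0.56, 0.07, 0.04]]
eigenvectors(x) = [[-0.76+0.00j, -0.76-0.00j, 0.07+0.00j], [-0.09+0.33j, -0.09-0.33j, (0.97+0j)], [(0.05-0.56j), (0.05+0.56j), (0.23+0j)]]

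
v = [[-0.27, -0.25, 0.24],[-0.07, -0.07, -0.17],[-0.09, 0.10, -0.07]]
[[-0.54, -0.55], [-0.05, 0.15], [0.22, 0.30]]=v @ [[-0.06, -0.58],  [1.81, 1.59],  [-0.45, -1.30]]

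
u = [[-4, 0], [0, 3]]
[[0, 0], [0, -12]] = u@[[0, 0], [0, -4]]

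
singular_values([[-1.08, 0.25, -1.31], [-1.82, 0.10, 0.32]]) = [2.19, 1.26]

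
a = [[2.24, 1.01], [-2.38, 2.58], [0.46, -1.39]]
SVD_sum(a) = [[0.78, -0.67], [-2.63, 2.29], [0.95, -0.82]] + [[1.46, 1.68], [0.25, 0.29], [-0.49, -0.57]]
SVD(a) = [[-0.27,-0.94], [0.91,-0.16], [-0.33,0.31]] @ diag([3.848891000268231, 2.385002739632434]) @ [[-0.76, 0.66], [-0.66, -0.76]]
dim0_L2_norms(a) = [3.3, 3.1]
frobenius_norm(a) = 4.53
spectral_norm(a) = 3.85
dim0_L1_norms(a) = [5.08, 4.98]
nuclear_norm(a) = 6.23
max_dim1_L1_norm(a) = 4.96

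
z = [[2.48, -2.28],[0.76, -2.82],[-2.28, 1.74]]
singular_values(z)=[5.1, 1.45]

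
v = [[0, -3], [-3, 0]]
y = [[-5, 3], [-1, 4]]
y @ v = [[-9, 15], [-12, 3]]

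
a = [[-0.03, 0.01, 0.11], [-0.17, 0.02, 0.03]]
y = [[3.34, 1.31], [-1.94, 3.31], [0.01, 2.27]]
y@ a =[[-0.32, 0.06, 0.41], [-0.50, 0.05, -0.11], [-0.39, 0.05, 0.07]]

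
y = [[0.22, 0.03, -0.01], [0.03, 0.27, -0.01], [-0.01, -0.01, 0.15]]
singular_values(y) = [0.29, 0.21, 0.15]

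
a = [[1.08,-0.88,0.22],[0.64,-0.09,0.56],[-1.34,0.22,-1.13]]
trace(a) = -0.14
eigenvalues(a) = [-0.76, 0.63, -0.01]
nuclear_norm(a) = 3.08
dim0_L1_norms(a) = [3.06, 1.19, 1.91]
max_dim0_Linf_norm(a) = 1.34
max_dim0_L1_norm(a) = 3.06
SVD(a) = [[-0.54, 0.84, 0.02], [-0.36, -0.26, 0.89], [0.76, 0.48, 0.45]] @ diag([2.282233550295428, 0.7954884937979636, 0.0028422070599561883]) @ [[-0.80, 0.30, -0.52], [0.12, -0.77, -0.63], [-0.58, -0.57, 0.58]]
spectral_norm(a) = 2.28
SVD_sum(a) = [[1.00, -0.37, 0.64], [0.67, -0.25, 0.43], [-1.39, 0.51, -0.89]] + [[0.08,-0.51,-0.42], [-0.03,0.16,0.13], [0.05,-0.29,-0.24]] + [[-0.0, -0.00, 0.0],[-0.0, -0.0, 0.0],[-0.0, -0.0, 0.0]]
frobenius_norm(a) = 2.42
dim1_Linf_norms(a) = [1.08, 0.64, 1.34]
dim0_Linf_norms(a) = [1.34, 0.88, 1.13]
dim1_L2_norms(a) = [1.41, 0.86, 1.77]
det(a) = 0.01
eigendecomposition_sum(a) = [[0.27, 0.20, 0.47], [0.37, 0.28, 0.65], [-0.76, -0.56, -1.31]] + [[0.81, -1.06, -0.24], [0.27, -0.35, -0.08], [-0.58, 0.76, 0.17]] + [[-0.0,-0.02,-0.01], [-0.0,-0.02,-0.01], [0.0,0.02,0.01]]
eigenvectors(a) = [[-0.30, -0.78, 0.58], [-0.42, -0.26, 0.57], [0.85, 0.56, -0.58]]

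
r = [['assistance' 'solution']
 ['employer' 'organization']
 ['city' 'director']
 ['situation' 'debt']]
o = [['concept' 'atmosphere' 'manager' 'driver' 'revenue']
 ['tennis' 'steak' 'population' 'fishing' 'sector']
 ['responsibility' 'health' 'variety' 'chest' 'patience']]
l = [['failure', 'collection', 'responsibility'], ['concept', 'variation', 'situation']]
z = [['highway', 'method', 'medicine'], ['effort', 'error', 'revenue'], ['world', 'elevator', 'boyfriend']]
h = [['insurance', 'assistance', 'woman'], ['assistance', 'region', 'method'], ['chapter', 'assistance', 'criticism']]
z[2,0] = 'world'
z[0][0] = 'highway'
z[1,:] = ['effort', 'error', 'revenue']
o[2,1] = 'health'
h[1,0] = 'assistance'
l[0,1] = 'collection'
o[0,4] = 'revenue'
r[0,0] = 'assistance'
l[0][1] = 'collection'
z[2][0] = 'world'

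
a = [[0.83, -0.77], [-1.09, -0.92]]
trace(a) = -0.09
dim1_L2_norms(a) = [1.13, 1.43]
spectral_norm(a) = 1.44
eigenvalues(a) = [1.22, -1.31]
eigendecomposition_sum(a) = [[1.03, -0.37], [-0.53, 0.19]] + [[-0.20, -0.40], [-0.56, -1.11]]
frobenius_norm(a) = 1.82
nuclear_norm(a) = 2.55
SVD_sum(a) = [[0.30,  0.17], [-1.22,  -0.69]] + [[0.53, -0.94], [0.13, -0.23]]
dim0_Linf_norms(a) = [1.09, 0.92]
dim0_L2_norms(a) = [1.37, 1.2]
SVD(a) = [[-0.24, 0.97], [0.97, 0.24]] @ diag([1.4431278241814174, 1.110712421409524]) @ [[-0.87, -0.49],[0.49, -0.87]]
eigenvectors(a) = [[0.89, 0.34], [-0.45, 0.94]]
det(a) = -1.60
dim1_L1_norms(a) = [1.6, 2.01]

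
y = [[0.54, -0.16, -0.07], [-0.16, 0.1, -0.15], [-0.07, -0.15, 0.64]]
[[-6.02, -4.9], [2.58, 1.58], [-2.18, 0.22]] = y @ [[-11.89, -8.1], [-0.41, 3.19], [-4.80, 0.20]]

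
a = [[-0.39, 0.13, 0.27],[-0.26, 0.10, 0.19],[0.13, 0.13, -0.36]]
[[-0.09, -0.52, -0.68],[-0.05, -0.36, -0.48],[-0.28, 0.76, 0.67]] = a @ [[0.96, 0.26, 0.19], [-0.07, 0.56, -0.56], [1.09, -1.81, -1.99]]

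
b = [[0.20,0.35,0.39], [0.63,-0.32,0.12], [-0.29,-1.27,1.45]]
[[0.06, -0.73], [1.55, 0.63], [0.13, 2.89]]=b @ [[2.09, -0.11], [-0.81, -2.14], [-0.20, 0.10]]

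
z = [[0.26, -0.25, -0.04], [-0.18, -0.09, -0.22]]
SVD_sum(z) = [[0.29,-0.20,0.03],[-0.09,0.06,-0.01]] + [[-0.03, -0.05, -0.07],[-0.09, -0.15, -0.21]]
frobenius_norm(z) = 0.47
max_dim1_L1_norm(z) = 0.55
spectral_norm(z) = 0.37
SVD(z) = [[-0.95, 0.31],[0.31, 0.95]] @ diag([0.36976163083394026, 0.2896141163048253]) @ [[-0.82, 0.57, -0.08],  [-0.31, -0.56, -0.77]]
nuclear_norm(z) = 0.66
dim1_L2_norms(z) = [0.36, 0.3]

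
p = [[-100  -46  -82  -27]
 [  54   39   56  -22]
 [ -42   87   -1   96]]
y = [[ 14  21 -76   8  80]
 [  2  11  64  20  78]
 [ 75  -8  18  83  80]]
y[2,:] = [75, -8, 18, 83, 80]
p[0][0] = -100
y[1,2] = 64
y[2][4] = 80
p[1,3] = -22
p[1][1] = 39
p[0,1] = -46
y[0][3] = 8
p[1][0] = 54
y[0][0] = 14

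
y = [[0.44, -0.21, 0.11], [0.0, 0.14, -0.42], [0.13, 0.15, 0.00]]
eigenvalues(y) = [(0.51+0j), (0.04+0.27j), (0.04-0.27j)]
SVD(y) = [[-0.82, -0.54, -0.18], [0.57, -0.8, -0.21], [-0.03, -0.27, 0.96]] @ diag([0.550862968419719, 0.3895095239093125, 0.1732983577757054]) @ [[-0.66,  0.45,  -0.60],[-0.7,  -0.10,  0.7],[0.26,  0.89,  0.38]]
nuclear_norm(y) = 1.11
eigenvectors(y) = [[(0.96+0j), 0.18+0.26j, 0.18-0.26j], [(-0.21+0j), 0.78+0.00j, (0.78-0j)], [0.18+0.00j, 0.19-0.50j, 0.19+0.50j]]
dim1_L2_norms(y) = [0.5, 0.44, 0.2]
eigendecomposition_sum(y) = [[0.43+0.00j, (-0.16+0j), 0.22+0.00j], [-0.09-0.00j, (0.03+0j), -0.05-0.00j], [(0.08+0j), (-0.03+0j), 0.04+0.00j]] + [[0.00+0.02j,  -0.03+0.05j,  (-0.06-0.05j)],[0.05+0.02j,  0.05+0.12j,  (-0.19+0.04j)],[0.02-0.03j,  0.09-0.00j,  (-0.02+0.13j)]] + [[-0.02j, -0.03-0.05j, -0.06+0.05j], [(0.05-0.02j), (0.05-0.12j), (-0.19-0.04j)], [(0.02+0.03j), (0.09+0j), -0.02-0.13j]]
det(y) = 0.04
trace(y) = 0.58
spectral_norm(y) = 0.55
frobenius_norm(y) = 0.70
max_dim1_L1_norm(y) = 0.76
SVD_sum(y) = [[0.3, -0.2, 0.27], [-0.21, 0.14, -0.19], [0.01, -0.01, 0.01]] + [[0.15, 0.02, -0.15], [0.22, 0.03, -0.22], [0.07, 0.01, -0.07]] + [[-0.01, -0.03, -0.01],[-0.01, -0.03, -0.01],[0.04, 0.15, 0.06]]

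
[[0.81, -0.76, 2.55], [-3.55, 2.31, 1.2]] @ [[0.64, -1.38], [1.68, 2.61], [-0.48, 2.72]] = [[-1.98, 3.83], [1.03, 14.19]]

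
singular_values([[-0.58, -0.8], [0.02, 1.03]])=[1.36, 0.43]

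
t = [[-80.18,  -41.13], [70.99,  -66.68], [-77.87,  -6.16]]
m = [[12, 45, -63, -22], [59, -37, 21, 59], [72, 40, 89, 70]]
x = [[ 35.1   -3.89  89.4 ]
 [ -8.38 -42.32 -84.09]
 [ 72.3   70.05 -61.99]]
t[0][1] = -41.13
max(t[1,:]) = 70.99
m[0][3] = -22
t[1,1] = -66.68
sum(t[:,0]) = -87.06000000000002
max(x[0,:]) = 89.4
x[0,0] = 35.1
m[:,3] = [-22, 59, 70]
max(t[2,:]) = -6.16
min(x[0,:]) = -3.89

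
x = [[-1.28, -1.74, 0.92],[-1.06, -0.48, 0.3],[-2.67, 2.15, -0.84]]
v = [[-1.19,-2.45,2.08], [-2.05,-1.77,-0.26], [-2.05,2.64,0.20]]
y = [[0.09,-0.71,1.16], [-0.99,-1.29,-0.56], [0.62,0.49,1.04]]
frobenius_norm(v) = 5.51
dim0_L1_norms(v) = [5.29, 6.86, 2.54]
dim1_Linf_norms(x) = [1.74, 1.06, 2.67]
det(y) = -0.22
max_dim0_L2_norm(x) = 3.14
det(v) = -21.51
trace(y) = -0.16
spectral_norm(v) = 4.22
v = x + y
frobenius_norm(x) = 4.41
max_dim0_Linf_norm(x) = 2.67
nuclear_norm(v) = 8.99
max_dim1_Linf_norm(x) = 2.67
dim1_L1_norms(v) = [5.72, 4.08, 4.89]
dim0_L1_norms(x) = [5.01, 4.37, 2.06]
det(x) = -0.02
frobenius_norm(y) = 2.55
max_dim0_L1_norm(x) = 5.01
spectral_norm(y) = 2.08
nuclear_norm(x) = 6.15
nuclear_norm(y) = 3.63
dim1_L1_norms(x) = [3.94, 1.84, 5.66]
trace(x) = -2.60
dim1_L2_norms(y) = [1.36, 1.72, 1.31]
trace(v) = -2.76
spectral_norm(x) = 3.57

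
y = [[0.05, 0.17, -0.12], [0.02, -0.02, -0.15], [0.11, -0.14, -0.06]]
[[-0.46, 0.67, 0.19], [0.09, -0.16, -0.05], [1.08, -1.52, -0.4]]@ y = [[0.01,  -0.12,  -0.06], [-0.0,  0.03,  0.02], [-0.02,  0.27,  0.12]]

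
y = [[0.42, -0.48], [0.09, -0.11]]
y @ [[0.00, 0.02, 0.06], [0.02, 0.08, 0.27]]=[[-0.01, -0.03, -0.10], [-0.0, -0.01, -0.02]]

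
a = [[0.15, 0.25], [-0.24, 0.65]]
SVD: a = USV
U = [[0.28, 0.96],[0.96, -0.28]]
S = [0.72, 0.22]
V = [[-0.26,0.97], [0.97,0.26]]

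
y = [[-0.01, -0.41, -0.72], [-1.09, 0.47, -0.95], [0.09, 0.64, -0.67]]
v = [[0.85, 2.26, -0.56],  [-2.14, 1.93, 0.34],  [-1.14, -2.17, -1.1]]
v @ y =[[-2.52, 0.36, -2.38], [-2.05, 2.00, -0.52], [2.28, -1.26, 3.62]]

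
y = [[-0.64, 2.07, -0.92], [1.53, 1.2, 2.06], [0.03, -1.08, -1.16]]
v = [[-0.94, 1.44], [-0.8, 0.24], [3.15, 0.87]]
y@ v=[[-3.95, -1.23],[4.09, 4.28],[-2.82, -1.23]]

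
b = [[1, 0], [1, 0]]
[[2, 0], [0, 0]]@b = [[2, 0], [0, 0]]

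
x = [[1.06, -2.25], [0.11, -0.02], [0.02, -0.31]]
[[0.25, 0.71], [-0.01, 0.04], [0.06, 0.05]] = x @ [[-0.17, 0.37], [-0.19, -0.14]]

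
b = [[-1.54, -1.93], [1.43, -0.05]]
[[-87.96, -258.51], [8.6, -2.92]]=b @ [[7.4, 2.57],[39.67, 131.89]]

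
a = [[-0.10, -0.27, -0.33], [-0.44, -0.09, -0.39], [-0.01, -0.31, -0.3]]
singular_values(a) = [0.78, 0.35, 0.0]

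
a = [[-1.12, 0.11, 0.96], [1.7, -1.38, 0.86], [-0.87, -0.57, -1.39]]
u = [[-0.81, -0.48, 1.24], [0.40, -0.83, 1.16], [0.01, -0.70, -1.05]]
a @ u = [[0.96,-0.23,-2.27], [-1.92,-0.27,-0.4], [0.46,1.86,-0.28]]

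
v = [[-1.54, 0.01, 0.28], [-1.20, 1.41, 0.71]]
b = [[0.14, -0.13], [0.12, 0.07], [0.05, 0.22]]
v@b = [[-0.20,0.26], [0.04,0.41]]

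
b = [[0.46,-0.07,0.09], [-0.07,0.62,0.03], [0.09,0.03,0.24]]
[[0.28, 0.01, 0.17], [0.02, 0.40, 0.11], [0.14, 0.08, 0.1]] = b@[[0.55,0.07,0.35], [0.07,0.64,0.21], [0.35,0.21,0.27]]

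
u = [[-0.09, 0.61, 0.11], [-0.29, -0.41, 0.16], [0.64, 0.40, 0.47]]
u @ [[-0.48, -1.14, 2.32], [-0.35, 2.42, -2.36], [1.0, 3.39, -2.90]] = [[-0.06, 1.95, -1.97],[0.44, -0.12, -0.17],[0.02, 1.83, -0.82]]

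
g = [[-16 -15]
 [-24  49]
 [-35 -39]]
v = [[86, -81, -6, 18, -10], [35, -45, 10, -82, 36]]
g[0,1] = -15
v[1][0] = 35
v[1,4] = 36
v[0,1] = -81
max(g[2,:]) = -35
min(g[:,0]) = -35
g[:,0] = [-16, -24, -35]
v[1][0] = 35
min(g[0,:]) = -16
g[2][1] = -39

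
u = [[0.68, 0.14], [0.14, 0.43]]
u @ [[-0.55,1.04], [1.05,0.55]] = [[-0.23, 0.78],[0.37, 0.38]]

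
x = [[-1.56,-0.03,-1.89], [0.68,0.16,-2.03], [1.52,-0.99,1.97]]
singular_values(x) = [3.8, 1.68, 0.7]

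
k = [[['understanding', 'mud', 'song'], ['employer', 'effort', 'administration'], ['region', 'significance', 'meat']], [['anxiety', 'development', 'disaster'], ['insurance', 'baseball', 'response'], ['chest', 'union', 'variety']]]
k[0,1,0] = 'employer'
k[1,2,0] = 'chest'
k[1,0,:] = ['anxiety', 'development', 'disaster']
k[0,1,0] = 'employer'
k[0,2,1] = 'significance'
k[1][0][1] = 'development'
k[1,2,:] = ['chest', 'union', 'variety']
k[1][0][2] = 'disaster'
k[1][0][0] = 'anxiety'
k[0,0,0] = 'understanding'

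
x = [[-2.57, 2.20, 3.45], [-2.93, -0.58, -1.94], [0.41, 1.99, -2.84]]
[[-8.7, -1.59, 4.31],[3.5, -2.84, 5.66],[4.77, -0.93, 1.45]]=x @ [[0.24, 0.82, -1.77], [-0.52, -0.22, 0.52], [-2.01, 0.29, -0.4]]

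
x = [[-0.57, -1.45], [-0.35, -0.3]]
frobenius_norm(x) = 1.62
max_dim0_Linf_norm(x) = 1.45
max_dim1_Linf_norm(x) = 1.45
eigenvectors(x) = [[-0.93, 0.86],[-0.38, -0.51]]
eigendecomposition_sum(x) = [[-0.69, -1.16], [-0.28, -0.47]] + [[0.12, -0.29], [-0.07, 0.17]]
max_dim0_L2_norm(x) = 1.48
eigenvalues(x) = [-1.16, 0.29]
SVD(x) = [[-0.97, -0.26], [-0.26, 0.97]] @ diag([1.6112997390773465, 0.20883761837675505]) @ [[0.4, 0.92], [-0.92, 0.40]]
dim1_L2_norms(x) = [1.56, 0.46]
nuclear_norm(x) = 1.82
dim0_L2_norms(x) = [0.67, 1.48]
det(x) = -0.34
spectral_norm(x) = 1.61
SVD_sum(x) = [[-0.62, -1.43], [-0.16, -0.38]] + [[0.05,-0.02], [-0.19,0.08]]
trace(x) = -0.87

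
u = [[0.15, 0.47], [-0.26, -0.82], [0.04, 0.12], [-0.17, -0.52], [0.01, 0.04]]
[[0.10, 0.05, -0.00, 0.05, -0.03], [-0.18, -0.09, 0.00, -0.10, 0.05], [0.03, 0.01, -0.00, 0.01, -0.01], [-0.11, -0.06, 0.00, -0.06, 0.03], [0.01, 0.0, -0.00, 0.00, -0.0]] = u @ [[-0.01, -0.07, -0.08, 0.02, -0.14],[0.22, 0.13, 0.02, 0.11, -0.02]]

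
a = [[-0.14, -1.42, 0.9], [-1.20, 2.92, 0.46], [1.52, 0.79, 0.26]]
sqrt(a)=[[0.55+0.71j, -0.52+0.30j, 0.36-0.43j], [(-0.44+0.26j), 1.67+0.11j, (0.18-0.16j)], [0.61-0.71j, (0.31-0.3j), (0.72+0.43j)]]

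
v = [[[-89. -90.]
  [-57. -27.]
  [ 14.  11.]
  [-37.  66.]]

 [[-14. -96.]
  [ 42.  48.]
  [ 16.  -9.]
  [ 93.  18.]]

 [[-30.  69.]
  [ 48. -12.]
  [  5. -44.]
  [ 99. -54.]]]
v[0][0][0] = -89.0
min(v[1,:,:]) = -96.0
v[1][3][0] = 93.0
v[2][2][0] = 5.0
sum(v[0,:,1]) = -40.0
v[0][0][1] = -90.0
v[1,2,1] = -9.0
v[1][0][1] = -96.0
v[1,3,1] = 18.0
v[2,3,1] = -54.0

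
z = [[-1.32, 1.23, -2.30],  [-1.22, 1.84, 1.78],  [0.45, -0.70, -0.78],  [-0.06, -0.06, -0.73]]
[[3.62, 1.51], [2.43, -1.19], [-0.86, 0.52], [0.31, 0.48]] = z@[[-0.85,-0.28], [1.19,-0.23], [-0.45,-0.62]]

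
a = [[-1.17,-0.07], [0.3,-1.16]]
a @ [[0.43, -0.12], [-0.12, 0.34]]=[[-0.49, 0.12],[0.27, -0.43]]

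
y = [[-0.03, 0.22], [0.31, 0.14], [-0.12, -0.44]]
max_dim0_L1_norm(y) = 0.8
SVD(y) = [[-0.34, 0.46],[-0.47, -0.84],[0.82, -0.29]] @ diag([0.5508275129446262, 0.2637973672788219]) @ [[-0.42, -0.91], [-0.91, 0.42]]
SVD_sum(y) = [[0.08, 0.17], [0.11, 0.23], [-0.19, -0.41]] + [[-0.11, 0.05],  [0.20, -0.09],  [0.07, -0.03]]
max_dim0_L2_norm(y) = 0.51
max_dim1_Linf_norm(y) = 0.44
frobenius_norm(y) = 0.61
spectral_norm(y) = 0.55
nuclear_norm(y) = 0.81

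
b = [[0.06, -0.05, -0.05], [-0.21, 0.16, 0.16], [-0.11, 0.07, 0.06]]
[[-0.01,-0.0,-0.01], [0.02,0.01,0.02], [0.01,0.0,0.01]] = b @ [[-0.01, 0.03, -0.04], [0.1, -0.07, -0.02], [0.03, 0.17, 0.08]]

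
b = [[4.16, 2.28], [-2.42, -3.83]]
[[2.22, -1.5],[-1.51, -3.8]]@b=[[12.87, 10.81],[2.91, 11.11]]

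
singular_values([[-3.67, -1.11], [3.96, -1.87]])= [5.44, 2.07]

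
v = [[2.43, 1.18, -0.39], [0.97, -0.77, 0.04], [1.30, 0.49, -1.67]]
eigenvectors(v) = [[-0.91,-0.31,0.17], [-0.26,0.95,-0.25], [-0.31,0.11,0.95]]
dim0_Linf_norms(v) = [2.43, 1.18, 1.67]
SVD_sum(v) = [[2.27, 0.87, -1.01], [0.49, 0.19, -0.22], [1.66, 0.63, -0.74]] + [[0.26, -0.09, 0.50], [0.27, -0.1, 0.53], [-0.43, 0.16, -0.84]] + [[-0.10, 0.40, 0.13], [0.21, -0.86, -0.27], [0.07, -0.3, -0.09]]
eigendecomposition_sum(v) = [[2.47,0.83,-0.22],[0.71,0.24,-0.06],[0.83,0.28,-0.07]] + [[-0.12, 0.30, 0.10], [0.37, -0.92, -0.31], [0.04, -0.11, -0.04]] + [[0.07,0.06,-0.27],[-0.11,-0.08,0.41],[0.43,0.32,-1.56]]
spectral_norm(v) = 3.31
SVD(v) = [[-0.80, -0.45, -0.41], [-0.17, -0.48, 0.86], [-0.58, 0.76, 0.30]] @ diag([3.3113259101442627, 1.2619343547415685, 1.0707205056083722]) @ [[-0.86, -0.33, 0.38], [-0.45, 0.16, -0.88], [0.23, -0.93, -0.29]]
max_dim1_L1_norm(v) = 4.0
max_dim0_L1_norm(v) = 4.7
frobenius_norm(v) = 3.70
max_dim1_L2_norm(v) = 2.73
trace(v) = -0.01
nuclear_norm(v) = 5.64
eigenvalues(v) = [2.64, -1.08, -1.57]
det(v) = 4.47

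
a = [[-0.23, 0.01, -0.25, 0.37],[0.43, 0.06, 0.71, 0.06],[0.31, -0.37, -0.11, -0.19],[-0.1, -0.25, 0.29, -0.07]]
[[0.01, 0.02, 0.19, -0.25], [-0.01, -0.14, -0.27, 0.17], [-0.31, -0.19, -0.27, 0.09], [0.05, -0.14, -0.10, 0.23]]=a@[[-0.53, -0.15, -0.43, -0.17], [0.36, 0.49, 0.35, -0.24], [0.29, -0.13, -0.16, 0.4], [-0.11, -0.14, 0.13, -0.50]]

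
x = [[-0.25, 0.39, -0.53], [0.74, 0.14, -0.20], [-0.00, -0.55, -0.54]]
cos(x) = [[0.82, -0.11, -0.16], [0.04, 0.79, 0.14], [0.19, -0.11, 0.8]]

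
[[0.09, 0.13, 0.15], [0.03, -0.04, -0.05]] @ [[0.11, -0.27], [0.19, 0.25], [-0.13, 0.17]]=[[0.02, 0.03],[0.00, -0.03]]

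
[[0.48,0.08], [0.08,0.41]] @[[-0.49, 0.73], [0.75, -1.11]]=[[-0.18, 0.26], [0.27, -0.4]]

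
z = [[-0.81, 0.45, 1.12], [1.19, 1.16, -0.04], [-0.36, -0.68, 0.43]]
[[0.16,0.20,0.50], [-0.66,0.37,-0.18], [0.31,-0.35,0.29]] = z@[[-0.29, -0.19, -0.03], [-0.27, 0.51, -0.11], [0.04, -0.16, 0.47]]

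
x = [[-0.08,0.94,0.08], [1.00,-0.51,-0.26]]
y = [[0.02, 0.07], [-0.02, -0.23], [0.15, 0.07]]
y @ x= [[0.07, -0.02, -0.02], [-0.23, 0.1, 0.06], [0.06, 0.11, -0.01]]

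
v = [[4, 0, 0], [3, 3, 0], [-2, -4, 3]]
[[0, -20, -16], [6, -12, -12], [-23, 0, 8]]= v@ [[0, -5, -4], [2, 1, 0], [-5, -2, 0]]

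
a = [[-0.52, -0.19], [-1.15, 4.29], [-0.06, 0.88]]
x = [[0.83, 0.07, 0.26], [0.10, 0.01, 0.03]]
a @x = [[-0.45, -0.04, -0.14], [-0.53, -0.04, -0.17], [0.04, 0.0, 0.01]]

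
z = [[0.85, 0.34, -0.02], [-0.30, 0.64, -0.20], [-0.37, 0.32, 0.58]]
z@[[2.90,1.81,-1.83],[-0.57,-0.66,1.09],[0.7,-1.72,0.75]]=[[2.26, 1.35, -1.20], [-1.37, -0.62, 1.1], [-0.85, -1.88, 1.46]]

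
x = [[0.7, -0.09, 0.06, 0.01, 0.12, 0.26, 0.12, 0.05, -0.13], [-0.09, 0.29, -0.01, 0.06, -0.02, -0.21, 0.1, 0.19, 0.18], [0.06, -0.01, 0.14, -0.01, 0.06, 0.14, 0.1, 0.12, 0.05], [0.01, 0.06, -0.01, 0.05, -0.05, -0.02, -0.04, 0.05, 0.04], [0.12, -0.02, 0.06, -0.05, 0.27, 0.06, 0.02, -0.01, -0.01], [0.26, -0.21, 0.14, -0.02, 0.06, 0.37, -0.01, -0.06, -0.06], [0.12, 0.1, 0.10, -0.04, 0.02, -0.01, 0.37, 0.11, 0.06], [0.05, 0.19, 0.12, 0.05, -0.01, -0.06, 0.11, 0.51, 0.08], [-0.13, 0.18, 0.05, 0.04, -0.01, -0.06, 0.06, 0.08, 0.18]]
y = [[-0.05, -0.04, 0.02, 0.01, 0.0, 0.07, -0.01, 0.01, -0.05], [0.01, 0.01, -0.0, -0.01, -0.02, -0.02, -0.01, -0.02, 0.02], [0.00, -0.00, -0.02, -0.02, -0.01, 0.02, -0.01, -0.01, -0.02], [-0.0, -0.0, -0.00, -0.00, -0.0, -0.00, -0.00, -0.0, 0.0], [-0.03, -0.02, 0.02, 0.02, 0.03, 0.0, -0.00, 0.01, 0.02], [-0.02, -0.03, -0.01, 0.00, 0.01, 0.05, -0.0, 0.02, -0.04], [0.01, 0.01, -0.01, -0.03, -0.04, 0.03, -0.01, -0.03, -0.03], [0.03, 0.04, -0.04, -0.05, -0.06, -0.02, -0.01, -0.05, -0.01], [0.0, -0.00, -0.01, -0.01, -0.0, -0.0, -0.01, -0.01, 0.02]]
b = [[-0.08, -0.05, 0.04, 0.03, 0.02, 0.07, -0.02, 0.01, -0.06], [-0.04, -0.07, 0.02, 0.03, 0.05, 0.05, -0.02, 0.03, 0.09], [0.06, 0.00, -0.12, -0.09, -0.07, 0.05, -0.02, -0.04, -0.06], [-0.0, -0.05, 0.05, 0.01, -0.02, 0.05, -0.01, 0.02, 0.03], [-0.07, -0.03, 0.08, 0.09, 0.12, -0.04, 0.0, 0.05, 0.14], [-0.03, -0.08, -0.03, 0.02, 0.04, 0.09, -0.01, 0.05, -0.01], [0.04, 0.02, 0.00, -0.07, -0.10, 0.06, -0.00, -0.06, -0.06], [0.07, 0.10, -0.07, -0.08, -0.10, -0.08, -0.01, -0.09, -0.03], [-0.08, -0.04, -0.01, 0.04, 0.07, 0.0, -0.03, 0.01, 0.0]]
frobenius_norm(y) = 0.21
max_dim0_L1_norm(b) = 0.59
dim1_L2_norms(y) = [0.11, 0.04, 0.04, 0.0, 0.06, 0.08, 0.07, 0.12, 0.03]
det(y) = 0.00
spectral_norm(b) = 0.42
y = x @ b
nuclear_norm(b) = 1.01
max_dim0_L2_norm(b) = 0.22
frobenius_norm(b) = 0.52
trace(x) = 2.88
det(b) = 0.00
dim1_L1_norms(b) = [0.38, 0.4, 0.51, 0.24, 0.62, 0.36, 0.41, 0.63, 0.28]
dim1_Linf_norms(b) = [0.08, 0.09, 0.12, 0.05, 0.14, 0.09, 0.1, 0.1, 0.08]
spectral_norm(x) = 1.00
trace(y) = -0.02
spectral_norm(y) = 0.16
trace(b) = -0.14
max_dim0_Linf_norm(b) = 0.14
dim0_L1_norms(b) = [0.47, 0.44, 0.42, 0.46, 0.59, 0.49, 0.12, 0.36, 0.48]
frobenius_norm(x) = 1.39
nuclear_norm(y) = 0.39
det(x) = -0.00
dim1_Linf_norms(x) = [0.7, 0.29, 0.14, 0.06, 0.27, 0.37, 0.37, 0.51, 0.18]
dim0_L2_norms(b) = [0.17, 0.17, 0.18, 0.18, 0.22, 0.18, 0.05, 0.14, 0.2]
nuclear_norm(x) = 2.89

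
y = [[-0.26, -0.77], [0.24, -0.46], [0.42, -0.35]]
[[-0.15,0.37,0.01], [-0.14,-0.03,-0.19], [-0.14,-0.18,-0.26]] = y@[[-0.13,-0.64,-0.50],[0.24,-0.26,0.15]]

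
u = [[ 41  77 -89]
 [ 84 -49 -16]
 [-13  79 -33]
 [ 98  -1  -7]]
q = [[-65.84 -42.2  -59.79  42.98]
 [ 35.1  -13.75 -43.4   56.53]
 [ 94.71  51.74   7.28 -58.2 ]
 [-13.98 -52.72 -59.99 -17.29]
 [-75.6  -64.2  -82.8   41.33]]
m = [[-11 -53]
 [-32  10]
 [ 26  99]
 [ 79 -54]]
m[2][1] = 99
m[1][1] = 10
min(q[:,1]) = -64.2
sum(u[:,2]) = -145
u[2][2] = -33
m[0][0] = -11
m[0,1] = -53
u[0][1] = 77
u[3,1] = -1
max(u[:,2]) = -7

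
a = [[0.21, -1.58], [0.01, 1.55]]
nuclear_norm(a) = 2.37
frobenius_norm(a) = 2.22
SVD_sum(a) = [[0.1,-1.59], [-0.10,1.54]] + [[0.11, 0.01],[0.11, 0.01]]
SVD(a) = [[-0.72,0.70], [0.70,0.72]] @ diag([2.217976839694877, 0.15387897379800958]) @ [[-0.06, 1.0], [1.0, 0.06]]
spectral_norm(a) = 2.22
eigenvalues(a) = [0.22, 1.54]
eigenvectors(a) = [[-1.00, 0.77], [0.01, -0.64]]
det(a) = 0.34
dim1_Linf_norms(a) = [1.58, 1.55]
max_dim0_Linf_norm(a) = 1.58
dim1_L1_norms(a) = [1.79, 1.56]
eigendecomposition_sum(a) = [[0.22, 0.27], [-0.0, -0.00]] + [[-0.01, -1.85], [0.01, 1.55]]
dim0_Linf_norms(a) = [0.21, 1.58]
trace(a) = 1.76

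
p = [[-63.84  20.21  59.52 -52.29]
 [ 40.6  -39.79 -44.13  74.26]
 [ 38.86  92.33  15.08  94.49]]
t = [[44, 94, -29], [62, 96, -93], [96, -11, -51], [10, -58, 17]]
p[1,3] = 74.26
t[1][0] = 62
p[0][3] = -52.29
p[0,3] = -52.29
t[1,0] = 62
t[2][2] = -51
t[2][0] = 96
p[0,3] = -52.29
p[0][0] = -63.84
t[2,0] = 96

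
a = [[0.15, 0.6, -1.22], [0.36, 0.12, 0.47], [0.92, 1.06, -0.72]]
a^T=[[0.15, 0.36, 0.92], [0.60, 0.12, 1.06], [-1.22, 0.47, -0.72]]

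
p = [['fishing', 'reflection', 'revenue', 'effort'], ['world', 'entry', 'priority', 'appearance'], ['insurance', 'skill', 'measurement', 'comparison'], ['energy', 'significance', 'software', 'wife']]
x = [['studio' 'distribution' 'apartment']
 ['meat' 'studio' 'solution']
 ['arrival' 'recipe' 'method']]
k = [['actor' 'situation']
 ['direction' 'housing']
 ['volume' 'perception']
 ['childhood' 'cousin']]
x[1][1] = 'studio'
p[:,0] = ['fishing', 'world', 'insurance', 'energy']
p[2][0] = 'insurance'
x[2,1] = 'recipe'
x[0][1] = 'distribution'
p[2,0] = 'insurance'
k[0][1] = 'situation'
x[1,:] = ['meat', 'studio', 'solution']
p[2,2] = 'measurement'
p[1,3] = 'appearance'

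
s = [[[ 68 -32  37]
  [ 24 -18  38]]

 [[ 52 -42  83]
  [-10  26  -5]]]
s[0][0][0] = 68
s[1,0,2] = 83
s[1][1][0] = -10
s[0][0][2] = 37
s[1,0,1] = -42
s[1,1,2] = -5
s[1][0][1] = -42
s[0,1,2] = 38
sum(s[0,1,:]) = 44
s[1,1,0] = -10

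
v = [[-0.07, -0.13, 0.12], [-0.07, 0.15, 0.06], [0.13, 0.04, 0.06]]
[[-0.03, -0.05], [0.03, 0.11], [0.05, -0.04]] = v@ [[0.26, -0.45], [0.24, 0.53], [0.17, -0.08]]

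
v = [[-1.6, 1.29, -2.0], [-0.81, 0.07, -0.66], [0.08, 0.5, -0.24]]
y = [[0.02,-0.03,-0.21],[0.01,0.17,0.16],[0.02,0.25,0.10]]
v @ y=[[-0.06, -0.23, 0.34], [-0.03, -0.13, 0.12], [0.00, 0.02, 0.04]]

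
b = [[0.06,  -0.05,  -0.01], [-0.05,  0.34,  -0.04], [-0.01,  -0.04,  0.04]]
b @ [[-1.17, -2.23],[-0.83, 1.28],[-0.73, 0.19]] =[[-0.02, -0.2], [-0.19, 0.54], [0.02, -0.02]]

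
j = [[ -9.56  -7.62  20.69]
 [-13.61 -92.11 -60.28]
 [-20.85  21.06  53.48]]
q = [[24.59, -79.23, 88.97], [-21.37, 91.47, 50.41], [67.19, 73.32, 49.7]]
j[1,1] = -92.11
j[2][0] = -20.85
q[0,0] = 24.59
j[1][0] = -13.61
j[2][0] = -20.85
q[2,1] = 73.32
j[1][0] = -13.61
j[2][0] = -20.85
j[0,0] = -9.56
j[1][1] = -92.11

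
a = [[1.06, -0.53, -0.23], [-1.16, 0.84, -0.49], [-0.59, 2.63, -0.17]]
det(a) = 1.75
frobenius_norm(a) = 3.32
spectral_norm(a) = 3.07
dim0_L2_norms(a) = [1.68, 2.81, 0.57]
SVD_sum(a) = [[0.39, -0.82, 0.08], [-0.55, 1.17, -0.12], [-1.12, 2.37, -0.24]] + [[0.64, 0.31, 0.04], [-0.64, -0.31, -0.04], [0.53, 0.26, 0.04]] + [[0.03, -0.02, -0.36],  [0.03, -0.02, -0.33],  [-0.0, 0.00, 0.04]]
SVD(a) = [[-0.3, 0.61, 0.74], [0.42, -0.61, 0.67], [0.86, 0.51, -0.08]] @ diag([3.0723675777281247, 1.1680646852085719, 0.4886536181116575]) @ [[-0.43, 0.9, -0.09], [0.9, 0.43, 0.06], [0.10, -0.06, -0.99]]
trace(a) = 1.73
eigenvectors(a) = [[(-0.58+0j), -0.02-0.22j, (-0.02+0.22j)],  [(0.38+0j), (-0.07-0.39j), -0.07+0.39j],  [0.72+0.00j, -0.89+0.00j, -0.89-0.00j]]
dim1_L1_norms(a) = [1.82, 2.49, 3.39]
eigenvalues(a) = [(1.69+0j), (0.02+1.02j), (0.02-1.02j)]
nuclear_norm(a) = 4.73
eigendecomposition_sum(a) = [[1.27+0.00j, (-0.7-0j), (0.03+0j)], [(-0.83+0j), 0.46+0.00j, -0.02-0.00j], [-1.57+0.00j, (0.87+0j), -0.04-0.00j]] + [[(-0.1+0.13j), (0.09+0.21j), (-0.13-0.01j)],[(-0.17+0.25j), 0.19+0.37j, (-0.24+0.01j)],[0.49+0.46j, (0.88-0.28j), (-0.07+0.52j)]] + [[(-0.1-0.13j),0.09-0.21j,-0.13+0.01j], [(-0.17-0.25j),0.19-0.37j,(-0.24-0.01j)], [0.49-0.46j,(0.88+0.28j),-0.07-0.52j]]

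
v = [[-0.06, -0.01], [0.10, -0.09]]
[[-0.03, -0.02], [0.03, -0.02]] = v @ [[0.44,  0.19], [0.19,  0.42]]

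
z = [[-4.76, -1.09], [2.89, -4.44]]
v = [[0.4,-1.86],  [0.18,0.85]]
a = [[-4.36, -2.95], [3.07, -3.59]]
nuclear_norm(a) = 9.97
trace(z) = -9.20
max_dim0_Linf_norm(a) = 4.36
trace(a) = -7.95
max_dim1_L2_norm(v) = 1.9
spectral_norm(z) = 5.93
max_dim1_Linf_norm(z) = 4.76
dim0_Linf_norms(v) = [0.4, 1.86]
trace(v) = 1.25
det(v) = 0.67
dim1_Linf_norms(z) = [4.76, 4.44]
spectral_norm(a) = 5.38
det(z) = 24.28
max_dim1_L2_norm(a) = 5.26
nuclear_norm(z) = 10.02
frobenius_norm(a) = 7.07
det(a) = 24.71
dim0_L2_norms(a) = [5.33, 4.65]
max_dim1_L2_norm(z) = 5.3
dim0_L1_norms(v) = [0.58, 2.71]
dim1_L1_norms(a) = [7.31, 6.66]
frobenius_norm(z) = 7.20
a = v + z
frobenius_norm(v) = 2.09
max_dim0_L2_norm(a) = 5.33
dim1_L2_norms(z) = [4.88, 5.3]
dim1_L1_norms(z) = [5.85, 7.33]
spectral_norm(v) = 2.07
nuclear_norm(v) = 2.39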